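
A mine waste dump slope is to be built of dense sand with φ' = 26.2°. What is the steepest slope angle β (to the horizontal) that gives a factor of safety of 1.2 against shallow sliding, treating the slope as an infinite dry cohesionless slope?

For an infinite dry cohesionless slope FS = tanφ'/tanβ, so tanβ = tanφ' / FS.
tanβ = tan26.2° / 1.2 = 0.4921 / 1.2 = 0.4101
β = arctan(0.4101) = 22.30°

β = 22.3°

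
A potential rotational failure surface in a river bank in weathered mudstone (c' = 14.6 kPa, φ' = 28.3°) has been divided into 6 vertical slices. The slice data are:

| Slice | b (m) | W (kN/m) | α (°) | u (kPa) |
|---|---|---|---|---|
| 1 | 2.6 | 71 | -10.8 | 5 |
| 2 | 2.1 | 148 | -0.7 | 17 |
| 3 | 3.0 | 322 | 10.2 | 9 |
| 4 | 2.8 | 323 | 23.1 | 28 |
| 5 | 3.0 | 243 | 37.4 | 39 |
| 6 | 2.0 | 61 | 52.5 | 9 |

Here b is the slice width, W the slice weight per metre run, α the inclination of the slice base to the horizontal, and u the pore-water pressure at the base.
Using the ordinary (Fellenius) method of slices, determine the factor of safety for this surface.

FS = 1.79

Ordinary method of slices: FS = Σ[c'·Δl_i + (W_i cosα_i − u_i·Δl_i)·tanφ'] / Σ W_i sinα_i, with Δl_i = b_i / cosα_i.
Slice 1: Δl = 2.6/cos(-10.8°) = 2.647 m; N'_1 = 71·cos(-10.8°) − 5·2.647 = 56.5; c'Δl = 38.64; W sinα = -13.3
Slice 2: Δl = 2.1/cos(-0.7°) = 2.100 m; N'_2 = 148·cos(-0.7°) − 17·2.100 = 112.3; c'Δl = 30.66; W sinα = -1.8
Slice 3: Δl = 3.0/cos10.2° = 3.048 m; N'_3 = 322·cos10.2° − 9·3.048 = 289.5; c'Δl = 44.50; W sinα = 57.0
Slice 4: Δl = 2.8/cos23.1° = 3.044 m; N'_4 = 323·cos23.1° − 28·3.044 = 211.9; c'Δl = 44.44; W sinα = 126.7
Slice 5: Δl = 3.0/cos37.4° = 3.776 m; N'_5 = 243·cos37.4° − 39·3.776 = 45.8; c'Δl = 55.13; W sinα = 147.6
Slice 6: Δl = 2.0/cos52.5° = 3.285 m; N'_6 = 61·cos52.5° − 9·3.285 = 7.6; c'Δl = 47.97; W sinα = 48.4
Σc'Δl = 261.4 kN/m; ΣN' = 723.5 kN/m; ΣW sinα = 364.6 kN/m
Resisting = 261.4 + 723.5·tan28.3° = 261.4 + 389.5 = 650.9 kN/m
FS = 650.9 / 364.6 = 1.785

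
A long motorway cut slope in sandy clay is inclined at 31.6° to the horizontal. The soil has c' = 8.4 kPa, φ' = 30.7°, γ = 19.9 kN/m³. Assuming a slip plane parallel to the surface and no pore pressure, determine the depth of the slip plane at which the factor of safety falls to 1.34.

Setting FS = 1.34 in FS = [c' + γz cos²β tanφ'] / [γz sinβ cosβ] and solving for z:
z = c' / [γ cosβ (FS·sinβ − cosβ·tanφ')]
  = 8.4 / [19.9·cos31.6°·(1.34·sin31.6° − cos31.6°·tan30.7°)]
  = 8.4 / [19.9·0.8517·(1.34·0.5240 − 0.8517·0.5938)]
  = 8.4 / 3.3292 = 2.523 m

z = 2.52 m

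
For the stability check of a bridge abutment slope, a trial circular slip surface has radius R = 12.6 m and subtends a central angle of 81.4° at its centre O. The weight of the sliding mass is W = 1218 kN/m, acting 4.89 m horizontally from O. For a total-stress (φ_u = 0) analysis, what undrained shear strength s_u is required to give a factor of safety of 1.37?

FS = s_u·L_a·R / (W·d), so s_u = FS·W·d / (L_a·R).
Arc length L_a = R·θ = 12.6·(81.4°·π/180) = 12.6·1.4207 = 17.90 m
s_u = 1.37·1218·4.89 / (17.90·12.6) = 8159.7 / 225.55 = 36.18 kPa

s_u = 36.2 kPa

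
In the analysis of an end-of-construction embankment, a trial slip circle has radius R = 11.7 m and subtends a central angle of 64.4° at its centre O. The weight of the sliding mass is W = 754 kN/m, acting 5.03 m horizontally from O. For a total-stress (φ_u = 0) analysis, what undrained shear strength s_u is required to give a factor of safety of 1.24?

s_u = 30.6 kPa

FS = s_u·L_a·R / (W·d), so s_u = FS·W·d / (L_a·R).
Arc length L_a = R·θ = 11.7·(64.4°·π/180) = 11.7·1.1240 = 13.15 m
s_u = 1.24·754·5.03 / (13.15·11.7) = 4702.8 / 153.86 = 30.57 kPa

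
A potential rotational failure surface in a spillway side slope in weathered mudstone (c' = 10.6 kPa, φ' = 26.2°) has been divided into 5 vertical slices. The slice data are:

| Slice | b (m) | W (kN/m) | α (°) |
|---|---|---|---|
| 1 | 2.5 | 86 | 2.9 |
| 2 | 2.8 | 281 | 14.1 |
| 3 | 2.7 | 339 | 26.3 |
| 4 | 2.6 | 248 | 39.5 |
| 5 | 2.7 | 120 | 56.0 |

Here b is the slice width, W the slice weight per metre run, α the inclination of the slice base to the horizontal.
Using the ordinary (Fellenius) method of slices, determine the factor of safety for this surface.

Ordinary method of slices: FS = Σ[c'·Δl_i + (W_i cosα_i)·tanφ'] / Σ W_i sinα_i, with Δl_i = b_i / cosα_i.
Slice 1: Δl = 2.5/cos2.9° = 2.503 m; N'_1 = 86·cos2.9° = 85.9; c'Δl = 26.53; W sinα = 4.4
Slice 2: Δl = 2.8/cos14.1° = 2.887 m; N'_2 = 281·cos14.1° = 272.5; c'Δl = 30.60; W sinα = 68.5
Slice 3: Δl = 2.7/cos26.3° = 3.012 m; N'_3 = 339·cos26.3° = 303.9; c'Δl = 31.92; W sinα = 150.2
Slice 4: Δl = 2.6/cos39.5° = 3.370 m; N'_4 = 248·cos39.5° = 191.4; c'Δl = 35.72; W sinα = 157.7
Slice 5: Δl = 2.7/cos56.0° = 4.828 m; N'_5 = 120·cos56.0° = 67.1; c'Δl = 51.18; W sinα = 99.5
Σc'Δl = 176.0 kN/m; ΣN' = 920.8 kN/m; ΣW sinα = 480.2 kN/m
Resisting = 176.0 + 920.8·tan26.2° = 176.0 + 453.1 = 629.0 kN/m
FS = 629.0 / 480.2 = 1.310

FS = 1.31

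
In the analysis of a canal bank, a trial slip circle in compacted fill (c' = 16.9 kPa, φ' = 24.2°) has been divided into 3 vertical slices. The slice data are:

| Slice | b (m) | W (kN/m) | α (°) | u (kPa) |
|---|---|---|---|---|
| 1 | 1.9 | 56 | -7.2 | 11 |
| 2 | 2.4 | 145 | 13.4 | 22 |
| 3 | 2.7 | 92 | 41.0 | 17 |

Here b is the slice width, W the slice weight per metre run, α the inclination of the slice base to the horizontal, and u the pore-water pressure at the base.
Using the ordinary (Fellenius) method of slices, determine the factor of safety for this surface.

Ordinary method of slices: FS = Σ[c'·Δl_i + (W_i cosα_i − u_i·Δl_i)·tanφ'] / Σ W_i sinα_i, with Δl_i = b_i / cosα_i.
Slice 1: Δl = 1.9/cos(-7.2°) = 1.915 m; N'_1 = 56·cos(-7.2°) − 11·1.915 = 34.5; c'Δl = 32.37; W sinα = -7.0
Slice 2: Δl = 2.4/cos13.4° = 2.467 m; N'_2 = 145·cos13.4° − 22·2.467 = 86.8; c'Δl = 41.70; W sinα = 33.6
Slice 3: Δl = 2.7/cos41.0° = 3.578 m; N'_3 = 92·cos41.0° − 17·3.578 = 8.6; c'Δl = 60.46; W sinα = 60.4
Σc'Δl = 134.5 kN/m; ΣN' = 129.9 kN/m; ΣW sinα = 86.9 kN/m
Resisting = 134.5 + 129.9·tan24.2° = 134.5 + 58.4 = 192.9 kN/m
FS = 192.9 / 86.9 = 2.219

FS = 2.22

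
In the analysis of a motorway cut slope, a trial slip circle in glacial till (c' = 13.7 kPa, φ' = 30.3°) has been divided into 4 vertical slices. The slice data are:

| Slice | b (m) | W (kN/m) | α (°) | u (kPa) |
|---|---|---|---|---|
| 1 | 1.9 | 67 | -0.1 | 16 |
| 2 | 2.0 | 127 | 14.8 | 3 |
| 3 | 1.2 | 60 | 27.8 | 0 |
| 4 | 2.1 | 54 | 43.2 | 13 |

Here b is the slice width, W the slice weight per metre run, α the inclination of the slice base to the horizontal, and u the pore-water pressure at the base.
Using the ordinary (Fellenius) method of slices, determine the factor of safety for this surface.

FS = 2.41

Ordinary method of slices: FS = Σ[c'·Δl_i + (W_i cosα_i − u_i·Δl_i)·tanφ'] / Σ W_i sinα_i, with Δl_i = b_i / cosα_i.
Slice 1: Δl = 1.9/cos(-0.1°) = 1.900 m; N'_1 = 67·cos(-0.1°) − 16·1.900 = 36.6; c'Δl = 26.03; W sinα = -0.1
Slice 2: Δl = 2.0/cos14.8° = 2.069 m; N'_2 = 127·cos14.8° − 3·2.069 = 116.6; c'Δl = 28.34; W sinα = 32.4
Slice 3: Δl = 1.2/cos27.8° = 1.357 m; N'_3 = 60·cos27.8° − 0·1.357 = 53.1; c'Δl = 18.59; W sinα = 28.0
Slice 4: Δl = 2.1/cos43.2° = 2.881 m; N'_4 = 54·cos43.2° − 13·2.881 = 1.9; c'Δl = 39.47; W sinα = 37.0
Σc'Δl = 112.4 kN/m; ΣN' = 208.2 kN/m; ΣW sinα = 97.3 kN/m
Resisting = 112.4 + 208.2·tan30.3° = 112.4 + 121.6 = 234.1 kN/m
FS = 234.1 / 97.3 = 2.406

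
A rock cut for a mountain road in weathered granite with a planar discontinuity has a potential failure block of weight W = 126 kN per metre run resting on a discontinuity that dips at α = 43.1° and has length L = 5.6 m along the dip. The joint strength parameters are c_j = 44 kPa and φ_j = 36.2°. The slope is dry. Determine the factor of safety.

Resolving the block weight along and normal to the plane and applying the Mohr–Coulomb strength on the joint:
N' = W cosα = 126·cos43.1° = 92.0 kN/m
Driving force T = W sinα = 126·sin43.1° = 86.1 kN/m
Resisting force R = c_j·L + N'·tanφ_j = 44·5.6 + 92.0·tan36.2° = 246.4 + 67.3 = 313.7 kN/m
FS = R / T = 313.7 / 86.1 = 3.644

FS = 3.64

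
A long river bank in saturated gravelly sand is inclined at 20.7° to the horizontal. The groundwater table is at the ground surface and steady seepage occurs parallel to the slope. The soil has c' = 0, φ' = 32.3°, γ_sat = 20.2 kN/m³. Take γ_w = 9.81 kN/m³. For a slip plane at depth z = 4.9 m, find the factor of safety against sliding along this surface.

FS = 0.86

With seepage parallel to the slope and the water table at the surface, the effective normal stress on the slip plane uses the buoyant unit weight γ' = γ_sat − γ_w while the driving shear stress uses γ_sat:
FS = [c' + γ' z cos²β tanφ'] / [γ_sat z sinβ cosβ]
(For c' = 0 this reduces to FS = (γ'/γ_sat)·tanφ'/tanβ.)
γ' = 20.2 − 9.81 = 10.39 kN/m³
Numerator = 0.0 + 10.39·4.9·cos²20.7°·tan32.3° = 0.0 + 10.39·4.9·0.8751·0.6322 = 28.163 kPa
Denominator = 20.2·4.9·sin20.7°·cos20.7° = 20.2·4.9·0.3535·0.9354 = 32.728 kPa
FS = 28.163 / 32.728 = 0.861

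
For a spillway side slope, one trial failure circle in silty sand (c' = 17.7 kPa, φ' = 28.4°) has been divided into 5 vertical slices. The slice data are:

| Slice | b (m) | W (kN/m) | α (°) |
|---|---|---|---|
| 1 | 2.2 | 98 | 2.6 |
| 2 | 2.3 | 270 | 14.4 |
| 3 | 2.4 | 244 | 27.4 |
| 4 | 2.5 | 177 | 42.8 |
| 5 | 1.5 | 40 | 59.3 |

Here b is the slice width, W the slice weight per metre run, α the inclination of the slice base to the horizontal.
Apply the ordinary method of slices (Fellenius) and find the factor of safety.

Ordinary method of slices: FS = Σ[c'·Δl_i + (W_i cosα_i)·tanφ'] / Σ W_i sinα_i, with Δl_i = b_i / cosα_i.
Slice 1: Δl = 2.2/cos2.6° = 2.202 m; N'_1 = 98·cos2.6° = 97.9; c'Δl = 38.98; W sinα = 4.4
Slice 2: Δl = 2.3/cos14.4° = 2.375 m; N'_2 = 270·cos14.4° = 261.5; c'Δl = 42.03; W sinα = 67.1
Slice 3: Δl = 2.4/cos27.4° = 2.703 m; N'_3 = 244·cos27.4° = 216.6; c'Δl = 47.85; W sinα = 112.3
Slice 4: Δl = 2.5/cos42.8° = 3.407 m; N'_4 = 177·cos42.8° = 129.9; c'Δl = 60.31; W sinα = 120.3
Slice 5: Δl = 1.5/cos59.3° = 2.938 m; N'_5 = 40·cos59.3° = 20.4; c'Δl = 52.00; W sinα = 34.4
Σc'Δl = 241.2 kN/m; ΣN' = 726.3 kN/m; ΣW sinα = 338.5 kN/m
Resisting = 241.2 + 726.3·tan28.4° = 241.2 + 392.7 = 633.9 kN/m
FS = 633.9 / 338.5 = 1.872

FS = 1.87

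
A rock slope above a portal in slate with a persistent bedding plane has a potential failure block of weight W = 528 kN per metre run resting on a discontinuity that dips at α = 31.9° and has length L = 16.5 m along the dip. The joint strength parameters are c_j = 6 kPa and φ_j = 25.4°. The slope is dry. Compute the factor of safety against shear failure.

FS = 1.12

Resolving the block weight along and normal to the plane and applying the Mohr–Coulomb strength on the joint:
N' = W cosα = 528·cos31.9° = 448.3 kN/m
Driving force T = W sinα = 528·sin31.9° = 279.0 kN/m
Resisting force R = c_j·L + N'·tanφ_j = 6·16.5 + 448.3·tan25.4° = 99.0 + 212.8 = 311.8 kN/m
FS = R / T = 311.8 / 279.0 = 1.118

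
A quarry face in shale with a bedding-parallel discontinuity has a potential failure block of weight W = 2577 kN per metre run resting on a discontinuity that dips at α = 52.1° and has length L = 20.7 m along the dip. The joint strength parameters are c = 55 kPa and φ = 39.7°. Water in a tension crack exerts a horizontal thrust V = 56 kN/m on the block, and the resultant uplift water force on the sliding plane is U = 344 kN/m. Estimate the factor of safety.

FS = 1.03

Resolving the block weight along and normal to the plane and applying the Mohr–Coulomb strength on the joint:
N' = W cosα − U − V sinα = 2577·cos52.1° − 344 − 56·sin52.1° = 1194.8 kN/m
Driving force T = W sinα + V cosα = 2577·sin52.1° + 56·cos52.1° = 2067.9 kN/m
Resisting force R = c·L + N'·tanφ = 55·20.7 + 1194.8·tan39.7° = 1138.5 + 992.0 = 2130.5 kN/m
FS = R / T = 2130.5 / 2067.9 = 1.030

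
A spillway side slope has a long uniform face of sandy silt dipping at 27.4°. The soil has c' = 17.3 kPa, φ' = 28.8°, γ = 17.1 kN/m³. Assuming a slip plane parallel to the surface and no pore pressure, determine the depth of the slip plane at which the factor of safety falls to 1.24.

z = 13.80 m

Setting FS = 1.24 in FS = [c' + γz cos²β tanφ'] / [γz sinβ cosβ] and solving for z:
z = c' / [γ cosβ (FS·sinβ − cosβ·tanφ')]
  = 17.3 / [17.1·cos27.4°·(1.24·sin27.4° − cos27.4°·tan28.8°)]
  = 17.3 / [17.1·0.8878·(1.24·0.4602 − 0.8878·0.5498)]
  = 17.3 / 1.2535 = 13.801 m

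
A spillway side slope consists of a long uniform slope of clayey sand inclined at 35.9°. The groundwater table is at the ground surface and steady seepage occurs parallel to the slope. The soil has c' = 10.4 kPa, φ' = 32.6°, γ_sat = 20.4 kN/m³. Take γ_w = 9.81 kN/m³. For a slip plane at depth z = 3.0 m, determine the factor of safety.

FS = 0.82

With seepage parallel to the slope and the water table at the surface, the effective normal stress on the slip plane uses the buoyant unit weight γ' = γ_sat − γ_w while the driving shear stress uses γ_sat:
FS = [c' + γ' z cos²β tanφ'] / [γ_sat z sinβ cosβ]
γ' = 20.4 − 9.81 = 10.59 kN/m³
Numerator = 10.4 + 10.59·3.0·cos²35.9°·tan32.6° = 10.4 + 10.59·3.0·0.6562·0.6395 = 23.732 kPa
Denominator = 20.4·3.0·sin35.9°·cos35.9° = 20.4·3.0·0.5864·0.8100 = 29.069 kPa
FS = 23.732 / 29.069 = 0.816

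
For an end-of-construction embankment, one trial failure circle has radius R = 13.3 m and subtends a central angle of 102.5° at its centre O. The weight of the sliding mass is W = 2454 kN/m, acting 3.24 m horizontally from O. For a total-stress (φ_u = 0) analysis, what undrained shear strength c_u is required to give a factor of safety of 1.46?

FS = c_u·L_a·R / (W·d), so c_u = FS·W·d / (L_a·R).
Arc length L_a = R·θ = 13.3·(102.5°·π/180) = 13.3·1.7890 = 23.79 m
c_u = 1.46·2454·3.24 / (23.79·13.3) = 11608.4 / 316.45 = 36.68 kPa

c_u = 36.7 kPa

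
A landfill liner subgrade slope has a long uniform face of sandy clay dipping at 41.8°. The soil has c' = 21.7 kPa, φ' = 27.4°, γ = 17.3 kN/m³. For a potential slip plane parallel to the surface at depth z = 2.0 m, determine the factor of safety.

FS = 1.84

For an infinite slope with a slip plane parallel to the surface (no pore pressure): FS = [c' + γz cos²β tanφ'] / [γz sinβ cosβ].
γz = 17.3·2.0 = 34.60 kN/m²
Numerator = 21.7 + 34.60·cos²41.8°·tan27.4° = 21.7 + 34.60·0.5557·0.5184 = 31.667 kPa
Denominator = 34.60·sin41.8°·cos41.8° = 34.60·0.6665·0.7455 = 17.192 kPa
FS = 31.667 / 17.192 = 1.842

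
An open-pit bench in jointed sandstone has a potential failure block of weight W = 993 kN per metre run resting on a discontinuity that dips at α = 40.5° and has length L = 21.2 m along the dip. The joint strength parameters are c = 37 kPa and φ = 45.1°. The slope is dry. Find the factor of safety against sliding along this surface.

FS = 2.39

Resolving the block weight along and normal to the plane and applying the Mohr–Coulomb strength on the joint:
N' = W cosα = 993·cos40.5° = 755.1 kN/m
Driving force T = W sinα = 993·sin40.5° = 644.9 kN/m
Resisting force R = c·L + N'·tanφ = 37·21.2 + 755.1·tan45.1° = 784.4 + 757.7 = 1542.1 kN/m
FS = R / T = 1542.1 / 644.9 = 2.391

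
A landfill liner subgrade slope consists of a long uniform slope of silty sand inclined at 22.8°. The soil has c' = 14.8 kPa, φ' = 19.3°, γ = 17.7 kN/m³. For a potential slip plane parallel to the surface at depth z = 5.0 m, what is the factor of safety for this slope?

For an infinite slope with a slip plane parallel to the surface (no pore pressure): FS = [c' + γz cos²β tanφ'] / [γz sinβ cosβ].
γz = 17.7·5.0 = 88.50 kN/m²
Numerator = 14.8 + 88.50·cos²22.8°·tan19.3° = 14.8 + 88.50·0.8498·0.3502 = 41.138 kPa
Denominator = 88.50·sin22.8°·cos22.8° = 88.50·0.3875·0.9219 = 31.615 kPa
FS = 41.138 / 31.615 = 1.301

FS = 1.30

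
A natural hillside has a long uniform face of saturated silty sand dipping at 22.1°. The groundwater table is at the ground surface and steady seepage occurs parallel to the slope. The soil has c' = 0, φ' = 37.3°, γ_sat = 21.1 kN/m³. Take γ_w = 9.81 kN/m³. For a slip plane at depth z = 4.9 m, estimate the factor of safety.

With seepage parallel to the slope and the water table at the surface, the effective normal stress on the slip plane uses the buoyant unit weight γ' = γ_sat − γ_w while the driving shear stress uses γ_sat:
FS = [c' + γ' z cos²β tanφ'] / [γ_sat z sinβ cosβ]
(For c' = 0 this reduces to FS = (γ'/γ_sat)·tanφ'/tanβ.)
γ' = 21.1 − 9.81 = 11.29 kN/m³
Numerator = 0.0 + 11.29·4.9·cos²22.1°·tan37.3° = 0.0 + 11.29·4.9·0.8585·0.7618 = 36.178 kPa
Denominator = 21.1·4.9·sin22.1°·cos22.1° = 21.1·4.9·0.3762·0.9265 = 36.040 kPa
FS = 36.178 / 36.040 = 1.004

FS = 1.00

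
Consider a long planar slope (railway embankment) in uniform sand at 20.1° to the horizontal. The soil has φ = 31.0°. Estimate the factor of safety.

For a dry cohesionless infinite slope the factor of safety is FS = tanφ / tanβ.
FS = tan31.0° / tan20.1° = 0.6009 / 0.3659 = 1.642

FS = 1.64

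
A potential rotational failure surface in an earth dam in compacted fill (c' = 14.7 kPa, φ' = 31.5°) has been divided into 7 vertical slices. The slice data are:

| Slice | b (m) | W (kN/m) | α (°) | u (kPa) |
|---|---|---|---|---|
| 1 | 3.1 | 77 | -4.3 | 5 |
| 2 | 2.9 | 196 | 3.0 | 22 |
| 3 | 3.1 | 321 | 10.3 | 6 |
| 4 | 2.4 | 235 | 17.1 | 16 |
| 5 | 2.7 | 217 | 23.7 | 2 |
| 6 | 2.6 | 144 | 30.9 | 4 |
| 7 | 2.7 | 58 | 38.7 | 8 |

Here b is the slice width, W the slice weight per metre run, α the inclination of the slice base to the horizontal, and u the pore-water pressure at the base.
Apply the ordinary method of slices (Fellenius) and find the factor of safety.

Ordinary method of slices: FS = Σ[c'·Δl_i + (W_i cosα_i − u_i·Δl_i)·tanφ'] / Σ W_i sinα_i, with Δl_i = b_i / cosα_i.
Slice 1: Δl = 3.1/cos(-4.3°) = 3.109 m; N'_1 = 77·cos(-4.3°) − 5·3.109 = 61.2; c'Δl = 45.70; W sinα = -5.8
Slice 2: Δl = 2.9/cos3.0° = 2.904 m; N'_2 = 196·cos3.0° − 22·2.904 = 131.8; c'Δl = 42.69; W sinα = 10.3
Slice 3: Δl = 3.1/cos10.3° = 3.151 m; N'_3 = 321·cos10.3° − 6·3.151 = 296.9; c'Δl = 46.32; W sinα = 57.4
Slice 4: Δl = 2.4/cos17.1° = 2.511 m; N'_4 = 235·cos17.1° − 16·2.511 = 184.4; c'Δl = 36.91; W sinα = 69.1
Slice 5: Δl = 2.7/cos23.7° = 2.949 m; N'_5 = 217·cos23.7° − 2·2.949 = 192.8; c'Δl = 43.35; W sinα = 87.2
Slice 6: Δl = 2.6/cos30.9° = 3.030 m; N'_6 = 144·cos30.9° − 4·3.030 = 111.4; c'Δl = 44.54; W sinα = 73.9
Slice 7: Δl = 2.7/cos38.7° = 3.460 m; N'_7 = 58·cos38.7° − 8·3.460 = 17.6; c'Δl = 50.86; W sinα = 36.3
Σc'Δl = 310.4 kN/m; ΣN' = 996.3 kN/m; ΣW sinα = 328.4 kN/m
Resisting = 310.4 + 996.3·tan31.5° = 310.4 + 610.5 = 920.9 kN/m
FS = 920.9 / 328.4 = 2.804

FS = 2.80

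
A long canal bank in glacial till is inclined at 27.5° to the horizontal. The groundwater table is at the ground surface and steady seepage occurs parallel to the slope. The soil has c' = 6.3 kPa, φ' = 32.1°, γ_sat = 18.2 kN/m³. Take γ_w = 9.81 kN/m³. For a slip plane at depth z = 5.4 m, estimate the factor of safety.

FS = 0.71

With seepage parallel to the slope and the water table at the surface, the effective normal stress on the slip plane uses the buoyant unit weight γ' = γ_sat − γ_w while the driving shear stress uses γ_sat:
FS = [c' + γ' z cos²β tanφ'] / [γ_sat z sinβ cosβ]
γ' = 18.2 − 9.81 = 8.39 kN/m³
Numerator = 6.3 + 8.39·5.4·cos²27.5°·tan32.1° = 6.3 + 8.39·5.4·0.7868·0.6273 = 28.661 kPa
Denominator = 18.2·5.4·sin27.5°·cos27.5° = 18.2·5.4·0.4617·0.8870 = 40.253 kPa
FS = 28.661 / 40.253 = 0.712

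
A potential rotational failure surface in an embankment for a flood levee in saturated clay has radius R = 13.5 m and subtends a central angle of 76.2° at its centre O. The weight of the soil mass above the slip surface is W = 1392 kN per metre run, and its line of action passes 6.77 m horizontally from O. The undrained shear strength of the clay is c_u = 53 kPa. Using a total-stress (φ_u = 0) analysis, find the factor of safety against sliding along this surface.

Taking moments about the centre O, the resisting moment is provided by the undrained shear strength acting along the arc:
Arc length L_a = R·θ = 13.5·(76.2°·π/180) = 13.5·1.3299 = 17.95 m
M_R = c_u·L_a·R = 53·17.95·13.5 = 12846.2 kN·m/m
M_D = W·d = 1392·6.77 = 9423.8 kN·m/m
FS = M_R / M_D = 12846.2 / 9423.8 = 1.363

FS = 1.36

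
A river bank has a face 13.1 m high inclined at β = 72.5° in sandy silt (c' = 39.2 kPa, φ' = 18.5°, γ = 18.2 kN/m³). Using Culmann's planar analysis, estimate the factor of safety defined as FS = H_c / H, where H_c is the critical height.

H_c = (4c'/γ) · sinβ cosφ' / [1 − cos(β − φ')]
    = (4·39.2/18.2) · sin72.5°·cos18.5° / [1 − cos54.0°]
    = 8.615 · 0.9044 / 0.4122 = 18.90 m
FS = H_c / H = 18.90 / 13.1 = 1.443

FS = 1.44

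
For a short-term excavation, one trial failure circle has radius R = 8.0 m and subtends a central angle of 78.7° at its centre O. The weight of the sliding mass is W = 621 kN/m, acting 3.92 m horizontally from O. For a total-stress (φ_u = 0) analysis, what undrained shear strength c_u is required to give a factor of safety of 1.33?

c_u = 36.8 kPa

FS = c_u·L_a·R / (W·d), so c_u = FS·W·d / (L_a·R).
Arc length L_a = R·θ = 8.0·(78.7°·π/180) = 8.0·1.3736 = 10.99 m
c_u = 1.33·621·3.92 / (10.99·8.0) = 3237.6 / 87.91 = 36.83 kPa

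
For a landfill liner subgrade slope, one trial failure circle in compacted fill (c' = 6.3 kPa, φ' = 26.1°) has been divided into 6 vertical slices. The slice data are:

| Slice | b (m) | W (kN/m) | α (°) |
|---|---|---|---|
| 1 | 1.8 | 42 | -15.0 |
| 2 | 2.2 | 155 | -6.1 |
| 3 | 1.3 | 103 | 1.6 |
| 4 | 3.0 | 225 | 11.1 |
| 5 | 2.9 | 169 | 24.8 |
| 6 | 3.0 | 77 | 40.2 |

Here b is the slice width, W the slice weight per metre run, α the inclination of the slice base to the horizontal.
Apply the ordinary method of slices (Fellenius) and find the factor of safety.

FS = 3.27

Ordinary method of slices: FS = Σ[c'·Δl_i + (W_i cosα_i)·tanφ'] / Σ W_i sinα_i, with Δl_i = b_i / cosα_i.
Slice 1: Δl = 1.8/cos(-15.0°) = 1.863 m; N'_1 = 42·cos(-15.0°) = 40.6; c'Δl = 11.74; W sinα = -10.9
Slice 2: Δl = 2.2/cos(-6.1°) = 2.213 m; N'_2 = 155·cos(-6.1°) = 154.1; c'Δl = 13.94; W sinα = -16.5
Slice 3: Δl = 1.3/cos1.6° = 1.301 m; N'_3 = 103·cos1.6° = 103.0; c'Δl = 8.19; W sinα = 2.9
Slice 4: Δl = 3.0/cos11.1° = 3.057 m; N'_4 = 225·cos11.1° = 220.8; c'Δl = 19.26; W sinα = 43.3
Slice 5: Δl = 2.9/cos24.8° = 3.195 m; N'_5 = 169·cos24.8° = 153.4; c'Δl = 20.13; W sinα = 70.9
Slice 6: Δl = 3.0/cos40.2° = 3.928 m; N'_6 = 77·cos40.2° = 58.8; c'Δl = 24.74; W sinα = 49.7
Σc'Δl = 98.0 kN/m; ΣN' = 730.7 kN/m; ΣW sinα = 139.4 kN/m
Resisting = 98.0 + 730.7·tan26.1° = 98.0 + 358.0 = 456.0 kN/m
FS = 456.0 / 139.4 = 3.270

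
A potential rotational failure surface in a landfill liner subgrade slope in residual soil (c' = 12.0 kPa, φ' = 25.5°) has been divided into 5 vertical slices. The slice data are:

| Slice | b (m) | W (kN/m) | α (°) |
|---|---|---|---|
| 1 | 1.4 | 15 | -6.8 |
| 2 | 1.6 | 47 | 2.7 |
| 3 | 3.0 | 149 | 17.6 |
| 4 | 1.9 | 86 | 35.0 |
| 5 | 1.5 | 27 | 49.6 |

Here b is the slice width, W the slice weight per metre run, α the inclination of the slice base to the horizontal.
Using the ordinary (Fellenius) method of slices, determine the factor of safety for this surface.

FS = 2.33

Ordinary method of slices: FS = Σ[c'·Δl_i + (W_i cosα_i)·tanφ'] / Σ W_i sinα_i, with Δl_i = b_i / cosα_i.
Slice 1: Δl = 1.4/cos(-6.8°) = 1.410 m; N'_1 = 15·cos(-6.8°) = 14.9; c'Δl = 16.92; W sinα = -1.8
Slice 2: Δl = 1.6/cos2.7° = 1.602 m; N'_2 = 47·cos2.7° = 46.9; c'Δl = 19.22; W sinα = 2.2
Slice 3: Δl = 3.0/cos17.6° = 3.147 m; N'_3 = 149·cos17.6° = 142.0; c'Δl = 37.77; W sinα = 45.1
Slice 4: Δl = 1.9/cos35.0° = 2.319 m; N'_4 = 86·cos35.0° = 70.4; c'Δl = 27.83; W sinα = 49.3
Slice 5: Δl = 1.5/cos49.6° = 2.314 m; N'_5 = 27·cos49.6° = 17.5; c'Δl = 27.77; W sinα = 20.6
Σc'Δl = 129.5 kN/m; ΣN' = 291.8 kN/m; ΣW sinα = 115.4 kN/m
Resisting = 129.5 + 291.8·tan25.5° = 129.5 + 139.2 = 268.7 kN/m
FS = 268.7 / 115.4 = 2.329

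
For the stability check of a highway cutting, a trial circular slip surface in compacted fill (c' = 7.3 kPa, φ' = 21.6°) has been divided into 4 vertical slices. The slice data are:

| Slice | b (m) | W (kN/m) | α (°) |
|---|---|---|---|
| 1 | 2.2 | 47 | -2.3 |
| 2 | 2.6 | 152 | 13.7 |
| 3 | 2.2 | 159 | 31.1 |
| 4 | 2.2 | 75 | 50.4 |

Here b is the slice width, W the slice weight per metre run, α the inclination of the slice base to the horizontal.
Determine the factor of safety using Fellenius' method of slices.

Ordinary method of slices: FS = Σ[c'·Δl_i + (W_i cosα_i)·tanφ'] / Σ W_i sinα_i, with Δl_i = b_i / cosα_i.
Slice 1: Δl = 2.2/cos(-2.3°) = 2.202 m; N'_1 = 47·cos(-2.3°) = 47.0; c'Δl = 16.07; W sinα = -1.9
Slice 2: Δl = 2.6/cos13.7° = 2.676 m; N'_2 = 152·cos13.7° = 147.7; c'Δl = 19.54; W sinα = 36.0
Slice 3: Δl = 2.2/cos31.1° = 2.569 m; N'_3 = 159·cos31.1° = 136.1; c'Δl = 18.76; W sinα = 82.1
Slice 4: Δl = 2.2/cos50.4° = 3.451 m; N'_4 = 75·cos50.4° = 47.8; c'Δl = 25.20; W sinα = 57.8
Σc'Δl = 79.6 kN/m; ΣN' = 378.6 kN/m; ΣW sinα = 174.0 kN/m
Resisting = 79.6 + 378.6·tan21.6° = 79.6 + 149.9 = 229.5 kN/m
FS = 229.5 / 174.0 = 1.318

FS = 1.32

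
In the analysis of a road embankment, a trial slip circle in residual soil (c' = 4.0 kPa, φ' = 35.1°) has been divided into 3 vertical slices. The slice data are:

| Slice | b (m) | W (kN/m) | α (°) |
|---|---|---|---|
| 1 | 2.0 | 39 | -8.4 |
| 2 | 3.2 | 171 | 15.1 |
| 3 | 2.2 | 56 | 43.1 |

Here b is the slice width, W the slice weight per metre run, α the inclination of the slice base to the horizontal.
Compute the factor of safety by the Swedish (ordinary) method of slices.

FS = 2.66

Ordinary method of slices: FS = Σ[c'·Δl_i + (W_i cosα_i)·tanφ'] / Σ W_i sinα_i, with Δl_i = b_i / cosα_i.
Slice 1: Δl = 2.0/cos(-8.4°) = 2.022 m; N'_1 = 39·cos(-8.4°) = 38.6; c'Δl = 8.09; W sinα = -5.7
Slice 2: Δl = 3.2/cos15.1° = 3.314 m; N'_2 = 171·cos15.1° = 165.1; c'Δl = 13.26; W sinα = 44.5
Slice 3: Δl = 2.2/cos43.1° = 3.013 m; N'_3 = 56·cos43.1° = 40.9; c'Δl = 12.05; W sinα = 38.3
Σc'Δl = 33.4 kN/m; ΣN' = 244.6 kN/m; ΣW sinα = 77.1 kN/m
Resisting = 33.4 + 244.6·tan35.1° = 33.4 + 171.9 = 205.3 kN/m
FS = 205.3 / 77.1 = 2.662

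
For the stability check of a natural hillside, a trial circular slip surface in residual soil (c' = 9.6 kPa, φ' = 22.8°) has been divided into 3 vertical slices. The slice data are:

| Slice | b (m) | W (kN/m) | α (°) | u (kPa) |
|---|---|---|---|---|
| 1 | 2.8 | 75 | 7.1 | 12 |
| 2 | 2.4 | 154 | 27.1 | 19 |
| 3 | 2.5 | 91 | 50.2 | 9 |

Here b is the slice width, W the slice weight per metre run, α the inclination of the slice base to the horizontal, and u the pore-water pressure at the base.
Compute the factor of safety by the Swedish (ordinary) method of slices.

Ordinary method of slices: FS = Σ[c'·Δl_i + (W_i cosα_i − u_i·Δl_i)·tanφ'] / Σ W_i sinα_i, with Δl_i = b_i / cosα_i.
Slice 1: Δl = 2.8/cos7.1° = 2.822 m; N'_1 = 75·cos7.1° − 12·2.822 = 40.6; c'Δl = 27.09; W sinα = 9.3
Slice 2: Δl = 2.4/cos27.1° = 2.696 m; N'_2 = 154·cos27.1° − 19·2.696 = 85.9; c'Δl = 25.88; W sinα = 70.2
Slice 3: Δl = 2.5/cos50.2° = 3.906 m; N'_3 = 91·cos50.2° − 9·3.906 = 23.1; c'Δl = 37.49; W sinα = 69.9
Σc'Δl = 90.5 kN/m; ΣN' = 149.5 kN/m; ΣW sinα = 149.3 kN/m
Resisting = 90.5 + 149.5·tan22.8° = 90.5 + 62.9 = 153.3 kN/m
FS = 153.3 / 149.3 = 1.027

FS = 1.03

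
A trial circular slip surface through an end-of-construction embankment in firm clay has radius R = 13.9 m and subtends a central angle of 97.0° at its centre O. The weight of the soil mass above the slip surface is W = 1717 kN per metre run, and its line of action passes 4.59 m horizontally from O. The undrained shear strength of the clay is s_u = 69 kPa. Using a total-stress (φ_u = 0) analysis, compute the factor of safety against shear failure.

FS = 2.86

Taking moments about the centre O, the resisting moment is provided by the undrained shear strength acting along the arc:
Arc length L_a = R·θ = 13.9·(97.0°·π/180) = 13.9·1.6930 = 23.53 m
M_R = s_u·L_a·R = 69·23.53·13.9 = 22569.8 kN·m/m
M_D = W·d = 1717·4.59 = 7881.0 kN·m/m
FS = M_R / M_D = 22569.8 / 7881.0 = 2.864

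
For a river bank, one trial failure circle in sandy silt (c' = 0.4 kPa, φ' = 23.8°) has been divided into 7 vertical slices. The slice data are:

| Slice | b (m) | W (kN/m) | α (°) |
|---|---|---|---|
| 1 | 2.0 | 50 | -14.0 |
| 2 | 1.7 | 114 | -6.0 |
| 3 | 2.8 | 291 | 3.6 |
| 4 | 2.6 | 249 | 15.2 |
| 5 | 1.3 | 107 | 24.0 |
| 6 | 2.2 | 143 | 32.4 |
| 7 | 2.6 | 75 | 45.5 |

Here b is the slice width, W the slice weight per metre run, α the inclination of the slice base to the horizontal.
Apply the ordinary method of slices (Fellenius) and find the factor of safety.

FS = 1.85

Ordinary method of slices: FS = Σ[c'·Δl_i + (W_i cosα_i)·tanφ'] / Σ W_i sinα_i, with Δl_i = b_i / cosα_i.
Slice 1: Δl = 2.0/cos(-14.0°) = 2.061 m; N'_1 = 50·cos(-14.0°) = 48.5; c'Δl = 0.82; W sinα = -12.1
Slice 2: Δl = 1.7/cos(-6.0°) = 1.709 m; N'_2 = 114·cos(-6.0°) = 113.4; c'Δl = 0.68; W sinα = -11.9
Slice 3: Δl = 2.8/cos3.6° = 2.806 m; N'_3 = 291·cos3.6° = 290.4; c'Δl = 1.12; W sinα = 18.3
Slice 4: Δl = 2.6/cos15.2° = 2.694 m; N'_4 = 249·cos15.2° = 240.3; c'Δl = 1.08; W sinα = 65.3
Slice 5: Δl = 1.3/cos24.0° = 1.423 m; N'_5 = 107·cos24.0° = 97.7; c'Δl = 0.57; W sinα = 43.5
Slice 6: Δl = 2.2/cos32.4° = 2.606 m; N'_6 = 143·cos32.4° = 120.7; c'Δl = 1.04; W sinα = 76.6
Slice 7: Δl = 2.6/cos45.5° = 3.709 m; N'_7 = 75·cos45.5° = 52.6; c'Δl = 1.48; W sinα = 53.5
Σc'Δl = 6.8 kN/m; ΣN' = 963.7 kN/m; ΣW sinα = 233.2 kN/m
Resisting = 6.8 + 963.7·tan23.8° = 6.8 + 425.0 = 431.8 kN/m
FS = 431.8 / 233.2 = 1.852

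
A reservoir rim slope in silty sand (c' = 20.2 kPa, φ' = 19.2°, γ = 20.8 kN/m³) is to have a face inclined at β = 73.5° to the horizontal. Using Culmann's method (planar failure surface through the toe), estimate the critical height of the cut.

H_c = 8.45 m

Culmann's analysis gives the critical failure plane at α_cr = (β + φ')/2 = (73.5 + 19.2)/2 = 46.4°, and the critical height
H_c = (4c'/γ) · sinβ cosφ' / [1 − cos(β − φ')]
    = (4·20.2/20.8) · sin73.5°·cos19.2° / [1 − cos(54.3°)]
    = 3.885 · 0.9588·0.9444 / [1 − 0.5835]
    = 3.885 · 0.9055 / 0.4165
    = 8.45 m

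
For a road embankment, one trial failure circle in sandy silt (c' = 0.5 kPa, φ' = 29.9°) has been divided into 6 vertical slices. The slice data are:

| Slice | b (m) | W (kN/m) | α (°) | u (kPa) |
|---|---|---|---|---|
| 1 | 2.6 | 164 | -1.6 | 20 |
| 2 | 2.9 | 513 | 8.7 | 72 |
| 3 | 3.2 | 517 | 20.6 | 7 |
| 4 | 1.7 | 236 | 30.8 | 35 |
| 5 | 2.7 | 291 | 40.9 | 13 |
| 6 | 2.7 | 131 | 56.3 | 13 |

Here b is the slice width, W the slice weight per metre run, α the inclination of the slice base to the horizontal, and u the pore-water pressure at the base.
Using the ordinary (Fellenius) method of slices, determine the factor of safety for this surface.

FS = 1.02

Ordinary method of slices: FS = Σ[c'·Δl_i + (W_i cosα_i − u_i·Δl_i)·tanφ'] / Σ W_i sinα_i, with Δl_i = b_i / cosα_i.
Slice 1: Δl = 2.6/cos(-1.6°) = 2.601 m; N'_1 = 164·cos(-1.6°) − 20·2.601 = 111.9; c'Δl = 1.30; W sinα = -4.6
Slice 2: Δl = 2.9/cos8.7° = 2.934 m; N'_2 = 513·cos8.7° − 72·2.934 = 295.9; c'Δl = 1.47; W sinα = 77.6
Slice 3: Δl = 3.2/cos20.6° = 3.419 m; N'_3 = 517·cos20.6° − 7·3.419 = 460.0; c'Δl = 1.71; W sinα = 181.9
Slice 4: Δl = 1.7/cos30.8° = 1.979 m; N'_4 = 236·cos30.8° − 35·1.979 = 133.4; c'Δl = 0.99; W sinα = 120.8
Slice 5: Δl = 2.7/cos40.9° = 3.572 m; N'_5 = 291·cos40.9° − 13·3.572 = 173.5; c'Δl = 1.79; W sinα = 190.5
Slice 6: Δl = 2.7/cos56.3° = 4.866 m; N'_6 = 131·cos56.3° − 13·4.866 = 9.4; c'Δl = 2.43; W sinα = 109.0
Σc'Δl = 9.7 kN/m; ΣN' = 1184.2 kN/m; ΣW sinα = 675.3 kN/m
Resisting = 9.7 + 1184.2·tan29.9° = 9.7 + 680.9 = 690.6 kN/m
FS = 690.6 / 675.3 = 1.023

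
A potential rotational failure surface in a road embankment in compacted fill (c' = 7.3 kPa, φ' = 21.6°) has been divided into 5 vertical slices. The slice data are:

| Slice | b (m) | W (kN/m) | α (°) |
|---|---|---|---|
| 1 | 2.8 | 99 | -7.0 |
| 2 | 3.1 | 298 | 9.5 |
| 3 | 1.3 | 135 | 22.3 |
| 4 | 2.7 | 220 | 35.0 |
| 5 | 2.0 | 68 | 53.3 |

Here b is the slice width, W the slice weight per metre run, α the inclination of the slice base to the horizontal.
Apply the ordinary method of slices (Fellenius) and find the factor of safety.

Ordinary method of slices: FS = Σ[c'·Δl_i + (W_i cosα_i)·tanφ'] / Σ W_i sinα_i, with Δl_i = b_i / cosα_i.
Slice 1: Δl = 2.8/cos(-7.0°) = 2.821 m; N'_1 = 99·cos(-7.0°) = 98.3; c'Δl = 20.59; W sinα = -12.1
Slice 2: Δl = 3.1/cos9.5° = 3.143 m; N'_2 = 298·cos9.5° = 293.9; c'Δl = 22.94; W sinα = 49.2
Slice 3: Δl = 1.3/cos22.3° = 1.405 m; N'_3 = 135·cos22.3° = 124.9; c'Δl = 10.26; W sinα = 51.2
Slice 4: Δl = 2.7/cos35.0° = 3.296 m; N'_4 = 220·cos35.0° = 180.2; c'Δl = 24.06; W sinα = 126.2
Slice 5: Δl = 2.0/cos53.3° = 3.347 m; N'_5 = 68·cos53.3° = 40.6; c'Δl = 24.43; W sinα = 54.5
Σc'Δl = 102.3 kN/m; ΣN' = 737.9 kN/m; ΣW sinα = 269.1 kN/m
Resisting = 102.3 + 737.9·tan21.6° = 102.3 + 292.2 = 394.5 kN/m
FS = 394.5 / 269.1 = 1.466

FS = 1.47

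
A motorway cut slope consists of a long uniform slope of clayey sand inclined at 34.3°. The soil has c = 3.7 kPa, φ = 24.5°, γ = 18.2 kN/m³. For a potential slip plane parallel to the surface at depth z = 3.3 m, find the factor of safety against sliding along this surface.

For an infinite slope with a slip plane parallel to the surface (no pore pressure): FS = [c + γz cos²β tanφ] / [γz sinβ cosβ].
γz = 18.2·3.3 = 60.06 kN/m²
Numerator = 3.7 + 60.06·cos²34.3°·tan24.5° = 3.7 + 60.06·0.6824·0.4557 = 22.379 kPa
Denominator = 60.06·sin34.3°·cos34.3° = 60.06·0.5635·0.8261 = 27.960 kPa
FS = 22.379 / 27.960 = 0.800

FS = 0.80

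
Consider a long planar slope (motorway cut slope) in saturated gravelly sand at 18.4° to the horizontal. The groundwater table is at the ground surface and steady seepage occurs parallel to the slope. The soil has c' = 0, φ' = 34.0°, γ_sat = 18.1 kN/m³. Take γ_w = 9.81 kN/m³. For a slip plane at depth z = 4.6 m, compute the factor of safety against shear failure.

FS = 0.93

With seepage parallel to the slope and the water table at the surface, the effective normal stress on the slip plane uses the buoyant unit weight γ' = γ_sat − γ_w while the driving shear stress uses γ_sat:
FS = [c' + γ' z cos²β tanφ'] / [γ_sat z sinβ cosβ]
(For c' = 0 this reduces to FS = (γ'/γ_sat)·tanφ'/tanβ.)
γ' = 18.1 − 9.81 = 8.29 kN/m³
Numerator = 0.0 + 8.29·4.6·cos²18.4°·tan34.0° = 0.0 + 8.29·4.6·0.9004·0.6745 = 23.159 kPa
Denominator = 18.1·4.6·sin18.4°·cos18.4° = 18.1·4.6·0.3156·0.9489 = 24.937 kPa
FS = 23.159 / 24.937 = 0.929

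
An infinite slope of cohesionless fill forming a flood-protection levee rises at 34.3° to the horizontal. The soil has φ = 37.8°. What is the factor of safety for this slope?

For a dry cohesionless infinite slope the factor of safety is FS = tanφ / tanβ.
FS = tan37.8° / tan34.3° = 0.7757 / 0.6822 = 1.137

FS = 1.14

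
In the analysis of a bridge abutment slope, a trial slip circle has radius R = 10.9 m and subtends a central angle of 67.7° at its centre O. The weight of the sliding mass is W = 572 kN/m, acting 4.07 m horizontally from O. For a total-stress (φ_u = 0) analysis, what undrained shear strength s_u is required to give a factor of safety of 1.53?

s_u = 25.4 kPa

FS = s_u·L_a·R / (W·d), so s_u = FS·W·d / (L_a·R).
Arc length L_a = R·θ = 10.9·(67.7°·π/180) = 10.9·1.1816 = 12.88 m
s_u = 1.53·572·4.07 / (12.88·10.9) = 3561.9 / 140.38 = 25.37 kPa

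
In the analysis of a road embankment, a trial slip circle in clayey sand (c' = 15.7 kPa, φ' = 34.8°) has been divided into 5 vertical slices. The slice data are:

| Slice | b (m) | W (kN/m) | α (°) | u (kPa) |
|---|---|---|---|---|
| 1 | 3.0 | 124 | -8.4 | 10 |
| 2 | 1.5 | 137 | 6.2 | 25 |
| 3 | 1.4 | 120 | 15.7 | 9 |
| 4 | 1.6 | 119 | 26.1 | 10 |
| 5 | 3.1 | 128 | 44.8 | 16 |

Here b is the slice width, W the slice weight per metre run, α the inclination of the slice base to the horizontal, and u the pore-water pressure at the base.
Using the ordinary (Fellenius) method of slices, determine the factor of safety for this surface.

Ordinary method of slices: FS = Σ[c'·Δl_i + (W_i cosα_i − u_i·Δl_i)·tanφ'] / Σ W_i sinα_i, with Δl_i = b_i / cosα_i.
Slice 1: Δl = 3.0/cos(-8.4°) = 3.033 m; N'_1 = 124·cos(-8.4°) − 10·3.033 = 92.3; c'Δl = 47.61; W sinα = -18.1
Slice 2: Δl = 1.5/cos6.2° = 1.509 m; N'_2 = 137·cos6.2° − 25·1.509 = 98.5; c'Δl = 23.69; W sinα = 14.8
Slice 3: Δl = 1.4/cos15.7° = 1.454 m; N'_3 = 120·cos15.7° − 9·1.454 = 102.4; c'Δl = 22.83; W sinα = 32.5
Slice 4: Δl = 1.6/cos26.1° = 1.782 m; N'_4 = 119·cos26.1° − 10·1.782 = 89.0; c'Δl = 27.97; W sinα = 52.4
Slice 5: Δl = 3.1/cos44.8° = 4.369 m; N'_5 = 128·cos44.8° − 16·4.369 = 20.9; c'Δl = 68.59; W sinα = 90.2
Σc'Δl = 190.7 kN/m; ΣN' = 403.2 kN/m; ΣW sinα = 171.7 kN/m
Resisting = 190.7 + 403.2·tan34.8° = 190.7 + 280.3 = 470.9 kN/m
FS = 470.9 / 171.7 = 2.743

FS = 2.74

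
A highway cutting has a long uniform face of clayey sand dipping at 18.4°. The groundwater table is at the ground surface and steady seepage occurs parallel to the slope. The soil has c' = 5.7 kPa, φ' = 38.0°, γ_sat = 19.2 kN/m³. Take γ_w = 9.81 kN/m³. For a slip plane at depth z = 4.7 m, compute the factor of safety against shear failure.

FS = 1.36

With seepage parallel to the slope and the water table at the surface, the effective normal stress on the slip plane uses the buoyant unit weight γ' = γ_sat − γ_w while the driving shear stress uses γ_sat:
FS = [c' + γ' z cos²β tanφ'] / [γ_sat z sinβ cosβ]
γ' = 19.2 − 9.81 = 9.39 kN/m³
Numerator = 5.7 + 9.39·4.7·cos²18.4°·tan38.0° = 5.7 + 9.39·4.7·0.9004·0.7813 = 36.745 kPa
Denominator = 19.2·4.7·sin18.4°·cos18.4° = 19.2·4.7·0.3156·0.9489 = 27.028 kPa
FS = 36.745 / 27.028 = 1.360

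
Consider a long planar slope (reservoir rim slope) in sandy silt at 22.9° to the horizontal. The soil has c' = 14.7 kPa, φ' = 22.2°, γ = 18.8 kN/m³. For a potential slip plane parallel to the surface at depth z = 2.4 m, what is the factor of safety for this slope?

FS = 1.87

For an infinite slope with a slip plane parallel to the surface (no pore pressure): FS = [c' + γz cos²β tanφ'] / [γz sinβ cosβ].
γz = 18.8·2.4 = 45.12 kN/m²
Numerator = 14.7 + 45.12·cos²22.9°·tan22.2° = 14.7 + 45.12·0.8486·0.4081 = 30.325 kPa
Denominator = 45.12·sin22.9°·cos22.9° = 45.12·0.3891·0.9212 = 16.174 kPa
FS = 30.325 / 16.174 = 1.875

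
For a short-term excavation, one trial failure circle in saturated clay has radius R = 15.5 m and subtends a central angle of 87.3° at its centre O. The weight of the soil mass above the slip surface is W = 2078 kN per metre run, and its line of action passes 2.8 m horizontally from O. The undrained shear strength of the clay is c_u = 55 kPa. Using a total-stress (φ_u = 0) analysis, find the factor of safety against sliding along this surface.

Taking moments about the centre O, the resisting moment is provided by the undrained shear strength acting along the arc:
Arc length L_a = R·θ = 15.5·(87.3°·π/180) = 15.5·1.5237 = 23.62 m
M_R = c_u·L_a·R = 55·23.62·15.5 = 20133.4 kN·m/m
M_D = W·d = 2078·2.8 = 5818.4 kN·m/m
FS = M_R / M_D = 20133.4 / 5818.4 = 3.460

FS = 3.46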